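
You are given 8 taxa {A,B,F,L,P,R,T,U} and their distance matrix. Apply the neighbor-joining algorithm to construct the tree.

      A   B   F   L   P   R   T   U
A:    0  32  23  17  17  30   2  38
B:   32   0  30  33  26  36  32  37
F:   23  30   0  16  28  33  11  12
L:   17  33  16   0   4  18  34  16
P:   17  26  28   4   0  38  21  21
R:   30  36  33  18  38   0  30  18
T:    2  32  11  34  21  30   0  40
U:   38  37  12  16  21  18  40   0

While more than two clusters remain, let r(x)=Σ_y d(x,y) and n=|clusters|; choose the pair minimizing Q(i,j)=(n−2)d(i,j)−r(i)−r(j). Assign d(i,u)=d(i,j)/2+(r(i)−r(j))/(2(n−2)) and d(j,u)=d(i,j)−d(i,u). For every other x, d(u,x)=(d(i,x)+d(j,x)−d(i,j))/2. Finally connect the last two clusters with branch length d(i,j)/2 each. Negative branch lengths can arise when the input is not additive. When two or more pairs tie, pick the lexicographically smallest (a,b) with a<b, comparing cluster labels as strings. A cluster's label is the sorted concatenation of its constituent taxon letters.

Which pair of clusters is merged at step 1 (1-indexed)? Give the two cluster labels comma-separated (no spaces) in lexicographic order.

iteration 1: select A,T (d=2, Q=-317); attach at lengths (1/12, 23/12); label the merged cluster AT
  updated: d(AT,B)=31, d(AT,F)=16, d(AT,L)=49/2, d(AT,P)=18, d(AT,R)=29, d(AT,U)=38
iteration 2: select L,P (d=4, Q=-453/2); attach at lengths (-7/20, 87/20); label the merged cluster LP
  updated: d(AT,LP)=77/4, d(B,LP)=55/2, d(F,LP)=20, d(LP,R)=26, d(LP,U)=33/2
iteration 3: select R,U (d=18, Q=-383/2); attach at lengths (185/16, 103/16); label the merged cluster RU
  updated: d(AT,RU)=49/2, d(B,RU)=55/2, d(F,RU)=27/2, d(LP,RU)=49/4
iteration 4: select AT,F (d=16, Q=-489/4); attach at lengths (79/8, 49/8); label the merged cluster AFT
  updated: d(AFT,B)=45/2, d(AFT,LP)=93/8, d(AFT,RU)=11
iteration 5: select AFT,B (d=45/2, Q=-621/8); attach at lengths (101/32, 619/32); label the merged cluster ABFT
  updated: d(ABFT,LP)=133/16, d(ABFT,RU)=8
iteration 6: select ABFT,LP (d=133/16, Q=-457/16); attach at lengths (65/32, 201/32); label the merged cluster ABFLPT
  updated: d(ABFLPT,RU)=191/32
iteration 7: select ABFLPT,RU (d=191/32); attach at lengths (191/64, 191/64); label the merged cluster ABFLPRTU
final tree: (((((A:1/12,T:23/12):79/8,F:49/8):101/32,B:619/32):65/32,(L:-7/20,P:87/20):201/32):191/64,(R:185/16,U:103/16):191/64)
total length: 2457/32

A,T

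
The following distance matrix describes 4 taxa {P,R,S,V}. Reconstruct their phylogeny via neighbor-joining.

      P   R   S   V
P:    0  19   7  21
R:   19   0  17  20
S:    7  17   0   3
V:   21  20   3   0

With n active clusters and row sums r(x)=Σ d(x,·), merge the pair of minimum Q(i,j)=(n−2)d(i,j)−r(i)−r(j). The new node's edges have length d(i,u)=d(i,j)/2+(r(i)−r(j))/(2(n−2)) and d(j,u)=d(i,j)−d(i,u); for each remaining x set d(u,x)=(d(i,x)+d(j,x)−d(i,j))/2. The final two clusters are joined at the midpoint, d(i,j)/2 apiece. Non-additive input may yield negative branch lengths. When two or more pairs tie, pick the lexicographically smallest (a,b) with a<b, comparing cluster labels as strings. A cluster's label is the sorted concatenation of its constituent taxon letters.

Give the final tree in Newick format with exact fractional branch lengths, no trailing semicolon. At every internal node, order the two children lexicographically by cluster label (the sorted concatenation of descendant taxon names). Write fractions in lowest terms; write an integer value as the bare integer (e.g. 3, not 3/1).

(((P:29/4,R:47/4):21/4,S:-11/4):23/8,V:23/8)

1. join P+R (d=19, Q=-65) ⇒ PR; edges |P|=29/4, |R|=47/4
  updated: d(PR,S)=5/2, d(PR,V)=11
2. join PR+S (d=5/2, Q=-33/2) ⇒ PRS; edges |PR|=21/4, |S|=-11/4
  updated: d(PRS,V)=23/4
3. join PRS+V (d=23/4) ⇒ PRSV; edges |PRS|=23/8, |V|=23/8
final tree: (((P:29/4,R:47/4):21/4,S:-11/4):23/8,V:23/8)
total length: 109/4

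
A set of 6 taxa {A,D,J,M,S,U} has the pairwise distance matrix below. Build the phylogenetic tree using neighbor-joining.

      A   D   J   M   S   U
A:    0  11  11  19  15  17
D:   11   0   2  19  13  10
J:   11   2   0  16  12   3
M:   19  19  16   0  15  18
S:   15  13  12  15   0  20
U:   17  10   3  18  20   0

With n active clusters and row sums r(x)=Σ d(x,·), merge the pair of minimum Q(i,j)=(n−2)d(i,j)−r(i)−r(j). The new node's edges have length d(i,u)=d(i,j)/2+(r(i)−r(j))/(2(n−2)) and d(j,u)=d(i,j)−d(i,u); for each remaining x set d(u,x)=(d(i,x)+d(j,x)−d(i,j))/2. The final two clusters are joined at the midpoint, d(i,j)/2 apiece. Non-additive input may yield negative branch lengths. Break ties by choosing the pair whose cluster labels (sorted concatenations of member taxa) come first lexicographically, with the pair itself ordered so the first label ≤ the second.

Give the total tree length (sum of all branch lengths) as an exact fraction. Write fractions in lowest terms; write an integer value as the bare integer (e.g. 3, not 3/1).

279/8

iteration 1: select M,S (d=15, Q=-102); attach at lengths (9, 6); label the merged cluster MS
  updated: d(A,MS)=19/2, d(D,MS)=17/2, d(J,MS)=13/2, d(MS,U)=23/2
iteration 2: select A,MS (d=19/2, Q=-56); attach at lengths (41/6, 8/3); label the merged cluster AMS
  updated: d(AMS,D)=5, d(AMS,J)=4, d(AMS,U)=19/2
iteration 3: select AMS,D (d=5, Q=-51/2); attach at lengths (23/8, 17/8); label the merged cluster ADMS
  updated: d(ADMS,J)=1/2, d(ADMS,U)=29/4
iteration 4: select ADMS,J (d=1/2, Q=-43/4); attach at lengths (19/8, -15/8); label the merged cluster ADJMS
  updated: d(ADJMS,U)=39/8
iteration 5: select ADJMS,U (d=39/8); attach at lengths (39/16, 39/16); label the merged cluster ADJMSU
final tree: ((((A:41/6,(M:9,S:6):8/3):23/8,D:17/8):19/8,J:-15/8):39/16,U:39/16)
total length: 279/8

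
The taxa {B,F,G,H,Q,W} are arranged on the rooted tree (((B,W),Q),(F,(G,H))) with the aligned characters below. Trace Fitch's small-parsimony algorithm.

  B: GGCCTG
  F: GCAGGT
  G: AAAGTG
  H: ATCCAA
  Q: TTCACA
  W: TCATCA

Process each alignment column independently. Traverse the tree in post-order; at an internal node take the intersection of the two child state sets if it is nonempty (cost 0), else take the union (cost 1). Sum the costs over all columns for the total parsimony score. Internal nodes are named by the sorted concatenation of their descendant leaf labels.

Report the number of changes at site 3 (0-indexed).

[col 0] BW: children B:{G}, W:{T} ∪→ {G,T}; cost 1
[col 0] BQW: children BW:{G,T}, Q:{T} ∩→ {T}; cost 0
[col 0] GH: children G:{A}, H:{A} ∩→ {A}; cost 0
[col 0] FGH: children F:{G}, GH:{A} ∪→ {A,G}; cost 1
[col 0] BFGHQW: children BQW:{T}, FGH:{A,G} ∪→ {A,G,T}; cost 1
[col 1] BW: children B:{G}, W:{C} ∪→ {C,G}; cost 1
[col 1] BQW: children BW:{C,G}, Q:{T} ∪→ {C,G,T}; cost 1
[col 1] GH: children G:{A}, H:{T} ∪→ {A,T}; cost 1
[col 1] FGH: children F:{C}, GH:{A,T} ∪→ {A,C,T}; cost 1
[col 1] BFGHQW: children BQW:{C,G,T}, FGH:{A,C,T} ∩→ {C,T}; cost 0
[col 2] BW: children B:{C}, W:{A} ∪→ {A,C}; cost 1
[col 2] BQW: children BW:{A,C}, Q:{C} ∩→ {C}; cost 0
[col 2] GH: children G:{A}, H:{C} ∪→ {A,C}; cost 1
[col 2] FGH: children F:{A}, GH:{A,C} ∩→ {A}; cost 0
[col 2] BFGHQW: children BQW:{C}, FGH:{A} ∪→ {A,C}; cost 1
[col 3] BW: children B:{C}, W:{T} ∪→ {C,T}; cost 1
[col 3] BQW: children BW:{C,T}, Q:{A} ∪→ {A,C,T}; cost 1
[col 3] GH: children G:{G}, H:{C} ∪→ {C,G}; cost 1
[col 3] FGH: children F:{G}, GH:{C,G} ∩→ {G}; cost 0
[col 3] BFGHQW: children BQW:{A,C,T}, FGH:{G} ∪→ {A,C,G,T}; cost 1
[col 4] BW: children B:{T}, W:{C} ∪→ {C,T}; cost 1
[col 4] BQW: children BW:{C,T}, Q:{C} ∩→ {C}; cost 0
[col 4] GH: children G:{T}, H:{A} ∪→ {A,T}; cost 1
[col 4] FGH: children F:{G}, GH:{A,T} ∪→ {A,G,T}; cost 1
[col 4] BFGHQW: children BQW:{C}, FGH:{A,G,T} ∪→ {A,C,G,T}; cost 1
[col 5] BW: children B:{G}, W:{A} ∪→ {A,G}; cost 1
[col 5] BQW: children BW:{A,G}, Q:{A} ∩→ {A}; cost 0
[col 5] GH: children G:{G}, H:{A} ∪→ {A,G}; cost 1
[col 5] FGH: children F:{T}, GH:{A,G} ∪→ {A,G,T}; cost 1
[col 5] BFGHQW: children BQW:{A}, FGH:{A,G,T} ∩→ {A}; cost 0
per-site changes: [3, 4, 3, 4, 4, 3]; total = 21

4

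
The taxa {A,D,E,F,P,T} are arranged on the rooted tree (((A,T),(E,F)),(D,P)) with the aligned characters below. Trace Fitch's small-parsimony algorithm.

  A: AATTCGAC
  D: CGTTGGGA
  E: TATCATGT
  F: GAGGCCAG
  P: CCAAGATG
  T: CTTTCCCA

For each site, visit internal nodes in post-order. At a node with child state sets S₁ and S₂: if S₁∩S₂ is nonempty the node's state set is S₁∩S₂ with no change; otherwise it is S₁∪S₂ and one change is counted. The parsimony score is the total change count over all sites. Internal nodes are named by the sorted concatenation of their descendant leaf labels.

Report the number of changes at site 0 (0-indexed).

site 0, node AT: A={A} ∪ T={C} → {A,C} (+1)
site 0, node EF: E={T} ∪ F={G} → {G,T} (+1)
site 0, node AEFT: AT={A,C} ∪ EF={G,T} → {A,C,G,T} (+1)
site 0, node DP: D={C} ∩ P={C} → {C} (+0)
site 0, node ADEFPT: AEFT={A,C,G,T} ∩ DP={C} → {C} (+0)
site 1, node AT: A={A} ∪ T={T} → {A,T} (+1)
site 1, node EF: E={A} ∩ F={A} → {A} (+0)
site 1, node AEFT: AT={A,T} ∩ EF={A} → {A} (+0)
site 1, node DP: D={G} ∪ P={C} → {C,G} (+1)
site 1, node ADEFPT: AEFT={A} ∪ DP={C,G} → {A,C,G} (+1)
site 2, node AT: A={T} ∩ T={T} → {T} (+0)
site 2, node EF: E={T} ∪ F={G} → {G,T} (+1)
site 2, node AEFT: AT={T} ∩ EF={G,T} → {T} (+0)
site 2, node DP: D={T} ∪ P={A} → {A,T} (+1)
site 2, node ADEFPT: AEFT={T} ∩ DP={A,T} → {T} (+0)
site 3, node AT: A={T} ∩ T={T} → {T} (+0)
site 3, node EF: E={C} ∪ F={G} → {C,G} (+1)
site 3, node AEFT: AT={T} ∪ EF={C,G} → {C,G,T} (+1)
site 3, node DP: D={T} ∪ P={A} → {A,T} (+1)
site 3, node ADEFPT: AEFT={C,G,T} ∩ DP={A,T} → {T} (+0)
site 4, node AT: A={C} ∩ T={C} → {C} (+0)
site 4, node EF: E={A} ∪ F={C} → {A,C} (+1)
site 4, node AEFT: AT={C} ∩ EF={A,C} → {C} (+0)
site 4, node DP: D={G} ∩ P={G} → {G} (+0)
site 4, node ADEFPT: AEFT={C} ∪ DP={G} → {C,G} (+1)
site 5, node AT: A={G} ∪ T={C} → {C,G} (+1)
site 5, node EF: E={T} ∪ F={C} → {C,T} (+1)
site 5, node AEFT: AT={C,G} ∩ EF={C,T} → {C} (+0)
site 5, node DP: D={G} ∪ P={A} → {A,G} (+1)
site 5, node ADEFPT: AEFT={C} ∪ DP={A,G} → {A,C,G} (+1)
site 6, node AT: A={A} ∪ T={C} → {A,C} (+1)
site 6, node EF: E={G} ∪ F={A} → {A,G} (+1)
site 6, node AEFT: AT={A,C} ∩ EF={A,G} → {A} (+0)
site 6, node DP: D={G} ∪ P={T} → {G,T} (+1)
site 6, node ADEFPT: AEFT={A} ∪ DP={G,T} → {A,G,T} (+1)
site 7, node AT: A={C} ∪ T={A} → {A,C} (+1)
site 7, node EF: E={T} ∪ F={G} → {G,T} (+1)
site 7, node AEFT: AT={A,C} ∪ EF={G,T} → {A,C,G,T} (+1)
site 7, node DP: D={A} ∪ P={G} → {A,G} (+1)
site 7, node ADEFPT: AEFT={A,C,G,T} ∩ DP={A,G} → {A,G} (+0)
per-site changes: [3, 3, 2, 3, 2, 4, 4, 4]; total = 25

3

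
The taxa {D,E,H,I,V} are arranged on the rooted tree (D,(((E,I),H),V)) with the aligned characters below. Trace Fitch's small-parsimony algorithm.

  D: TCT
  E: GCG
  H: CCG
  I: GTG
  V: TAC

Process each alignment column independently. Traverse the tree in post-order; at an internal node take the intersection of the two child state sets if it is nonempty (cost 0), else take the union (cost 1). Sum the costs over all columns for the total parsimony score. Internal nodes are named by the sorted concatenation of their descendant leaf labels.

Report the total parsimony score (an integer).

EI@0: {G} ∩ {G} = {G} (intersection, +0)
EHI@0: {G} ∪ {C} = {C,G} (union, +1)
EHIV@0: {C,G} ∪ {T} = {C,G,T} (union, +1)
DEHIV@0: {T} ∩ {C,G,T} = {T} (intersection, +0)
EI@1: {C} ∪ {T} = {C,T} (union, +1)
EHI@1: {C,T} ∩ {C} = {C} (intersection, +0)
EHIV@1: {C} ∪ {A} = {A,C} (union, +1)
DEHIV@1: {C} ∩ {A,C} = {C} (intersection, +0)
EI@2: {G} ∩ {G} = {G} (intersection, +0)
EHI@2: {G} ∩ {G} = {G} (intersection, +0)
EHIV@2: {G} ∪ {C} = {C,G} (union, +1)
DEHIV@2: {T} ∪ {C,G} = {C,G,T} (union, +1)
per-site changes: [2, 2, 2]; total = 6

6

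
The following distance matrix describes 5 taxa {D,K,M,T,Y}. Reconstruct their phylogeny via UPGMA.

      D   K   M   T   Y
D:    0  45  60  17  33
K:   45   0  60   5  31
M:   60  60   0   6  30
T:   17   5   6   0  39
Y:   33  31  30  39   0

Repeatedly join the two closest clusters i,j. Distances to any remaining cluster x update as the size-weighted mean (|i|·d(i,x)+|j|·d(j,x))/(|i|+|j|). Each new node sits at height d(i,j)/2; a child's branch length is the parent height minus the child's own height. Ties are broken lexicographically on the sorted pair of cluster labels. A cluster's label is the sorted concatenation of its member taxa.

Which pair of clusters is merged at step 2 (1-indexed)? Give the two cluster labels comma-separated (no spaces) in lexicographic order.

iteration 1: select K,T (d=5); attach at lengths (5/2, 5/2); label the merged cluster KT
  updated: d(D,KT)=31, d(KT,M)=33, d(KT,Y)=35
iteration 2: select M,Y (d=30); attach at lengths (15, 15); label the merged cluster MY
  updated: d(D,MY)=93/2, d(KT,MY)=34
iteration 3: select D,KT (d=31); attach at lengths (31/2, 13); label the merged cluster DKT
  updated: d(DKT,MY)=229/6
iteration 4: select DKT,MY (d=229/6); attach at lengths (43/12, 49/12); label the merged cluster DKMTY
final tree: ((D:31/2,(K:5/2,T:5/2):13):43/12,(M:15,Y:15):49/12)
total length: 427/6

M,Y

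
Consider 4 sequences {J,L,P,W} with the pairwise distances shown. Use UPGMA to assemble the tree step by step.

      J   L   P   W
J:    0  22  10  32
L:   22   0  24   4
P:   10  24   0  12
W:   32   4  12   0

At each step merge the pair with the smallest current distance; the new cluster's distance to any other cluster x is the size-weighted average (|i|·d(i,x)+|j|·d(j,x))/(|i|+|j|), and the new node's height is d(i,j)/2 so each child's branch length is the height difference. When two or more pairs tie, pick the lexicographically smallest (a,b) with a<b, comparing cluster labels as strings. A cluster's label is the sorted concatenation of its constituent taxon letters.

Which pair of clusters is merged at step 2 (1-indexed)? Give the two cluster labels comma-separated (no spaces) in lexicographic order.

J,P

1. join L+W (d=4) ⇒ LW; edges |L|=2, |W|=2
  updated: d(J,LW)=27, d(LW,P)=18
2. join J+P (d=10) ⇒ JP; edges |J|=5, |P|=5
  updated: d(JP,LW)=45/2
3. join JP+LW (d=45/2) ⇒ JLPW; edges |JP|=25/4, |LW|=37/4
final tree: ((J:5,P:5):25/4,(L:2,W:2):37/4)
total length: 59/2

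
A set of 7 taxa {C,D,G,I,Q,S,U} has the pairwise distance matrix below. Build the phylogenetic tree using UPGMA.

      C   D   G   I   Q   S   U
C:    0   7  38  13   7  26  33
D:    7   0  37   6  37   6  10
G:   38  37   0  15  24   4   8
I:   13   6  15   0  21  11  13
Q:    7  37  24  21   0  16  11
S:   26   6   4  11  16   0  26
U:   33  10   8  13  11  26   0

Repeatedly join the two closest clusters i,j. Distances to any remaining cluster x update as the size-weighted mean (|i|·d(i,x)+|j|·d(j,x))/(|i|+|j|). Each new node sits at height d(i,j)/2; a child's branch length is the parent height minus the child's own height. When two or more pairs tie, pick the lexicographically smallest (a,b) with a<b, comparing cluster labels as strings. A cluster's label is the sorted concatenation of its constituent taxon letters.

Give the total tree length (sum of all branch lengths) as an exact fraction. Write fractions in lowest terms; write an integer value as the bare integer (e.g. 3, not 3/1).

1363/30

iteration 1: select G,S (d=4); attach at lengths (2, 2); label the merged cluster GS
  updated: d(C,GS)=32, d(D,GS)=43/2, d(GS,I)=13, d(GS,Q)=20, d(GS,U)=17
iteration 2: select D,I (d=6); attach at lengths (3, 3); label the merged cluster DI
  updated: d(C,DI)=10, d(DI,GS)=69/4, d(DI,Q)=29, d(DI,U)=23/2
iteration 3: select C,Q (d=7); attach at lengths (7/2, 7/2); label the merged cluster CQ
  updated: d(CQ,DI)=39/2, d(CQ,GS)=26, d(CQ,U)=22
iteration 4: select DI,U (d=23/2); attach at lengths (11/4, 23/4); label the merged cluster DIU
  updated: d(CQ,DIU)=61/3, d(DIU,GS)=103/6
iteration 5: select DIU,GS (d=103/6); attach at lengths (17/6, 79/12); label the merged cluster DGISU
  updated: d(CQ,DGISU)=113/5
iteration 6: select CQ,DGISU (d=113/5); attach at lengths (39/5, 163/60); label the merged cluster CDGIQSU
final tree: ((C:7/2,Q:7/2):39/5,(((D:3,I:3):11/4,U:23/4):17/6,(G:2,S:2):79/12):163/60)
total length: 1363/30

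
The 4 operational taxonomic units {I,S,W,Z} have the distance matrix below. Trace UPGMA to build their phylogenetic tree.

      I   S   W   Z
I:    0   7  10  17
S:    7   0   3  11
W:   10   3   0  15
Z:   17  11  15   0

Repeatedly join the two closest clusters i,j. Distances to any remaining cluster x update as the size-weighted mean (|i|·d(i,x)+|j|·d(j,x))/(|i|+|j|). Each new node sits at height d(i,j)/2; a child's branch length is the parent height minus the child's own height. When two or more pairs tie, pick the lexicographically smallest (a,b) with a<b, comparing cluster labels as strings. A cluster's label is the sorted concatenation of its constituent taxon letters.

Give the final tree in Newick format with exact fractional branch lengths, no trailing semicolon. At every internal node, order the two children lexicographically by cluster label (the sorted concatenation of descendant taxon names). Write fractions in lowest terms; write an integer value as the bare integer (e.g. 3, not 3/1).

((I:17/4,(S:3/2,W:3/2):11/4):35/12,Z:43/6)

step 1: merge (S,W) at d=3; branch lengths S→3/2, W→3/2; new cluster SW
  updated: d(I,SW)=17/2, d(SW,Z)=13
step 2: merge (I,SW) at d=17/2; branch lengths I→17/4, SW→11/4; new cluster ISW
  updated: d(ISW,Z)=43/3
step 3: merge (ISW,Z) at d=43/3; branch lengths ISW→35/12, Z→43/6; new cluster ISWZ
final tree: ((I:17/4,(S:3/2,W:3/2):11/4):35/12,Z:43/6)
total length: 241/12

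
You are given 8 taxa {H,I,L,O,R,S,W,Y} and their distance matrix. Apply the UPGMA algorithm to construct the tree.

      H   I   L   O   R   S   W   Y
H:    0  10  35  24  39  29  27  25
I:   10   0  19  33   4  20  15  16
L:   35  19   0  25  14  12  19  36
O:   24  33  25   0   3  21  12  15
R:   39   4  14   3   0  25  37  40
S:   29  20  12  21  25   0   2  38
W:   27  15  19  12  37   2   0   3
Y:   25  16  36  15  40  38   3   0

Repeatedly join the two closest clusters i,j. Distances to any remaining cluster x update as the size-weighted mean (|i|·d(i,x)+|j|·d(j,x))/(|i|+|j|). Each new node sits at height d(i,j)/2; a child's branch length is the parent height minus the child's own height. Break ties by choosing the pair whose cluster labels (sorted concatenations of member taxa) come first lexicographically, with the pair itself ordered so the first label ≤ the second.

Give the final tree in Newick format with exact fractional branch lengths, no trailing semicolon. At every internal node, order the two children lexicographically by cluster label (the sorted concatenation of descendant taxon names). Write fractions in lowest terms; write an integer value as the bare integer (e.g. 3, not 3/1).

(((H:5,I:5):21/4,Y:41/4):139/60,((L:31/4,(S:1,W:1):27/4):41/12,(O:3/2,R:3/2):29/3):7/5)

iteration 1: select S,W (d=2); attach at lengths (1, 1); label the merged cluster SW
  updated: d(H,SW)=28, d(I,SW)=35/2, d(L,SW)=31/2, d(O,SW)=33/2, d(R,SW)=31, d(SW,Y)=41/2
iteration 2: select O,R (d=3); attach at lengths (3/2, 3/2); label the merged cluster OR
  updated: d(H,OR)=63/2, d(I,OR)=37/2, d(L,OR)=39/2, d(OR,SW)=95/4, d(OR,Y)=55/2
iteration 3: select H,I (d=10); attach at lengths (5, 5); label the merged cluster HI
  updated: d(HI,L)=27, d(HI,OR)=25, d(HI,SW)=91/4, d(HI,Y)=41/2
iteration 4: select L,SW (d=31/2); attach at lengths (31/4, 27/4); label the merged cluster LSW
  updated: d(HI,LSW)=145/6, d(LSW,OR)=67/3, d(LSW,Y)=77/3
iteration 5: select HI,Y (d=41/2); attach at lengths (21/4, 41/4); label the merged cluster HIY
  updated: d(HIY,LSW)=74/3, d(HIY,OR)=155/6
iteration 6: select LSW,OR (d=67/3); attach at lengths (41/12, 29/3); label the merged cluster LORSW
  updated: d(HIY,LORSW)=377/15
iteration 7: select HIY,LORSW (d=377/15); attach at lengths (139/60, 7/5); label the merged cluster HILORSWY
final tree: (((H:5,I:5):21/4,Y:41/4):139/60,((L:31/4,(S:1,W:1):27/4):41/12,(O:3/2,R:3/2):29/3):7/5)
total length: 309/5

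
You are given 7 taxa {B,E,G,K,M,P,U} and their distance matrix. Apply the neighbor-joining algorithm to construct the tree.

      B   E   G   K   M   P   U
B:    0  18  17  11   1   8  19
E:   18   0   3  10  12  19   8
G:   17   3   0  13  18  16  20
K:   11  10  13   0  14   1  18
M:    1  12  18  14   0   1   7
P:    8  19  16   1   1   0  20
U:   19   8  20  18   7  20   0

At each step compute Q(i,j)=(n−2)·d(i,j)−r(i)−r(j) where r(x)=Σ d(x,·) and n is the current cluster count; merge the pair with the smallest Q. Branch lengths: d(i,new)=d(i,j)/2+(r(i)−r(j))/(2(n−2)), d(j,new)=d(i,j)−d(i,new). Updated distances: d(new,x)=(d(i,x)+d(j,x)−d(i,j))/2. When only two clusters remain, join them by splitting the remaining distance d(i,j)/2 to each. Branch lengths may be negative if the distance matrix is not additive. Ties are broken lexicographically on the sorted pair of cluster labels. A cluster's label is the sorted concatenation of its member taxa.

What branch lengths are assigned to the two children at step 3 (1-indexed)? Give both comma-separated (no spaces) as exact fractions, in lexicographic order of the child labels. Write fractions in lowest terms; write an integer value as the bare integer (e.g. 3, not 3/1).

35/6,20/3

1. join E+G (d=3, Q=-142) ⇒ EG; edges |E|=-1/5, |G|=16/5
  updated: d(B,EG)=16, d(EG,K)=10, d(EG,M)=27/2, d(EG,P)=16, d(EG,U)=25/2
2. join K+P (d=1, Q=-96) ⇒ KP; edges |K|=3/2, |P|=-1/2
  updated: d(B,KP)=9, d(EG,KP)=25/2, d(KP,M)=7, d(KP,U)=37/2
3. join EG+U (d=25/2, Q=-74) ⇒ EGU; edges |EG|=35/6, |U|=20/3
  updated: d(B,EGU)=45/4, d(EGU,KP)=37/4, d(EGU,M)=4
4. join B+M (d=1, Q=-125/4) ⇒ BM; edges |B|=45/16, |M|=-29/16
  updated: d(BM,EGU)=57/8, d(BM,KP)=15/2
5. join BM+EGU (d=57/8, Q=-191/8) ⇒ BEGMU; edges |BM|=43/16, |EGU|=71/16
  updated: d(BEGMU,KP)=77/16
6. join BEGMU+KP (d=77/16) ⇒ BEGKMPU; edges |BEGMU|=77/32, |KP|=77/32
final tree: (((B:45/16,M:-29/16):43/16,((E:-1/5,G:16/5):35/6,U:20/3):71/16):77/32,(K:3/2,P:-1/2):77/32)
total length: 471/16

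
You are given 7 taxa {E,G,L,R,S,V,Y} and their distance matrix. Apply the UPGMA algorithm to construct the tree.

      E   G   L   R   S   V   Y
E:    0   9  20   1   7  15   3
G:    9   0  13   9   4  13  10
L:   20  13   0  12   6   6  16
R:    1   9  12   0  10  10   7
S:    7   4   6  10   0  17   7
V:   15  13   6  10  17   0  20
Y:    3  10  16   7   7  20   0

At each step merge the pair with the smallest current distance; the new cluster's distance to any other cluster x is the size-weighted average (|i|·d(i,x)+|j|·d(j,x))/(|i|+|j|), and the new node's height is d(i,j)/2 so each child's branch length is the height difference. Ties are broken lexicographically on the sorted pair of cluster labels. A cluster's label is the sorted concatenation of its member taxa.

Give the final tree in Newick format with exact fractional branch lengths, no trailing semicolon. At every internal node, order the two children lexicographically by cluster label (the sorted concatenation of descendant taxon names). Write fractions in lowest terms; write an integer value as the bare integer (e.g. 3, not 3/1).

iteration 1: select E,R (d=1); attach at lengths (1/2, 1/2); label the merged cluster ER
  updated: d(ER,G)=9, d(ER,L)=16, d(ER,S)=17/2, d(ER,V)=25/2, d(ER,Y)=5
iteration 2: select G,S (d=4); attach at lengths (2, 2); label the merged cluster GS
  updated: d(ER,GS)=35/4, d(GS,L)=19/2, d(GS,V)=15, d(GS,Y)=17/2
iteration 3: select ER,Y (d=5); attach at lengths (2, 5/2); label the merged cluster ERY
  updated: d(ERY,GS)=26/3, d(ERY,L)=16, d(ERY,V)=15
iteration 4: select L,V (d=6); attach at lengths (3, 3); label the merged cluster LV
  updated: d(ERY,LV)=31/2, d(GS,LV)=49/4
iteration 5: select ERY,GS (d=26/3); attach at lengths (11/6, 7/3); label the merged cluster EGRSY
  updated: d(EGRSY,LV)=71/5
iteration 6: select EGRSY,LV (d=71/5); attach at lengths (83/30, 41/10); label the merged cluster EGLRSVY
final tree: ((((E:1/2,R:1/2):2,Y:5/2):11/6,(G:2,S:2):7/3):83/30,(L:3,V:3):41/10)
total length: 398/15

((((E:1/2,R:1/2):2,Y:5/2):11/6,(G:2,S:2):7/3):83/30,(L:3,V:3):41/10)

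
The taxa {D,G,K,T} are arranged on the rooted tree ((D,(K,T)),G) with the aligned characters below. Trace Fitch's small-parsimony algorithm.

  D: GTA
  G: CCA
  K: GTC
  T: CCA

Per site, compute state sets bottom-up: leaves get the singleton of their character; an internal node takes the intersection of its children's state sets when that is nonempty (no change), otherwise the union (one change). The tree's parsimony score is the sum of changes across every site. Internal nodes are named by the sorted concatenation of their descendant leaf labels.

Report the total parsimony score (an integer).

5

KT@0: {G} ∪ {C} = {C,G} (union, +1)
DKT@0: {G} ∩ {C,G} = {G} (intersection, +0)
DGKT@0: {G} ∪ {C} = {C,G} (union, +1)
KT@1: {T} ∪ {C} = {C,T} (union, +1)
DKT@1: {T} ∩ {C,T} = {T} (intersection, +0)
DGKT@1: {T} ∪ {C} = {C,T} (union, +1)
KT@2: {C} ∪ {A} = {A,C} (union, +1)
DKT@2: {A} ∩ {A,C} = {A} (intersection, +0)
DGKT@2: {A} ∩ {A} = {A} (intersection, +0)
per-site changes: [2, 2, 1]; total = 5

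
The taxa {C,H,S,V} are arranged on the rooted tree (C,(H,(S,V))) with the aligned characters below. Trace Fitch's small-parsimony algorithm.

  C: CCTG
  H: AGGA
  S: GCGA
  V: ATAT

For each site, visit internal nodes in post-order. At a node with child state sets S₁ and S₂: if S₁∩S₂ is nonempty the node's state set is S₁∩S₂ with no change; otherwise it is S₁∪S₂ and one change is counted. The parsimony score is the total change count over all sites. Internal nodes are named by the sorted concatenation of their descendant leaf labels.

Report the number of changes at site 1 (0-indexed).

[col 0] SV: children S:{G}, V:{A} ∪→ {A,G}; cost 1
[col 0] HSV: children H:{A}, SV:{A,G} ∩→ {A}; cost 0
[col 0] CHSV: children C:{C}, HSV:{A} ∪→ {A,C}; cost 1
[col 1] SV: children S:{C}, V:{T} ∪→ {C,T}; cost 1
[col 1] HSV: children H:{G}, SV:{C,T} ∪→ {C,G,T}; cost 1
[col 1] CHSV: children C:{C}, HSV:{C,G,T} ∩→ {C}; cost 0
[col 2] SV: children S:{G}, V:{A} ∪→ {A,G}; cost 1
[col 2] HSV: children H:{G}, SV:{A,G} ∩→ {G}; cost 0
[col 2] CHSV: children C:{T}, HSV:{G} ∪→ {G,T}; cost 1
[col 3] SV: children S:{A}, V:{T} ∪→ {A,T}; cost 1
[col 3] HSV: children H:{A}, SV:{A,T} ∩→ {A}; cost 0
[col 3] CHSV: children C:{G}, HSV:{A} ∪→ {A,G}; cost 1
per-site changes: [2, 2, 2, 2]; total = 8

2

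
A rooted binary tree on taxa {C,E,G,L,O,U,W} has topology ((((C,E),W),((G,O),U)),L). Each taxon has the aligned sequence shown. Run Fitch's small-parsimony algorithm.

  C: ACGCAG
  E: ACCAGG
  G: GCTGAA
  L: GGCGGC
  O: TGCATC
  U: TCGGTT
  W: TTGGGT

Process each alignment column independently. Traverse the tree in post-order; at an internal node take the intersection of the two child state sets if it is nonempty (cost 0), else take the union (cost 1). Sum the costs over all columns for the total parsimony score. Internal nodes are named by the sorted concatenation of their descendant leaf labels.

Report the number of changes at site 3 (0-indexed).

3

CE@0: {A} ∩ {A} = {A} (intersection, +0)
CEW@0: {A} ∪ {T} = {A,T} (union, +1)
GO@0: {G} ∪ {T} = {G,T} (union, +1)
GOU@0: {G,T} ∩ {T} = {T} (intersection, +0)
CEGOUW@0: {A,T} ∩ {T} = {T} (intersection, +0)
CEGLOUW@0: {T} ∪ {G} = {G,T} (union, +1)
CE@1: {C} ∩ {C} = {C} (intersection, +0)
CEW@1: {C} ∪ {T} = {C,T} (union, +1)
GO@1: {C} ∪ {G} = {C,G} (union, +1)
GOU@1: {C,G} ∩ {C} = {C} (intersection, +0)
CEGOUW@1: {C,T} ∩ {C} = {C} (intersection, +0)
CEGLOUW@1: {C} ∪ {G} = {C,G} (union, +1)
CE@2: {G} ∪ {C} = {C,G} (union, +1)
CEW@2: {C,G} ∩ {G} = {G} (intersection, +0)
GO@2: {T} ∪ {C} = {C,T} (union, +1)
GOU@2: {C,T} ∪ {G} = {C,G,T} (union, +1)
CEGOUW@2: {G} ∩ {C,G,T} = {G} (intersection, +0)
CEGLOUW@2: {G} ∪ {C} = {C,G} (union, +1)
CE@3: {C} ∪ {A} = {A,C} (union, +1)
CEW@3: {A,C} ∪ {G} = {A,C,G} (union, +1)
GO@3: {G} ∪ {A} = {A,G} (union, +1)
GOU@3: {A,G} ∩ {G} = {G} (intersection, +0)
CEGOUW@3: {A,C,G} ∩ {G} = {G} (intersection, +0)
CEGLOUW@3: {G} ∩ {G} = {G} (intersection, +0)
CE@4: {A} ∪ {G} = {A,G} (union, +1)
CEW@4: {A,G} ∩ {G} = {G} (intersection, +0)
GO@4: {A} ∪ {T} = {A,T} (union, +1)
GOU@4: {A,T} ∩ {T} = {T} (intersection, +0)
CEGOUW@4: {G} ∪ {T} = {G,T} (union, +1)
CEGLOUW@4: {G,T} ∩ {G} = {G} (intersection, +0)
CE@5: {G} ∩ {G} = {G} (intersection, +0)
CEW@5: {G} ∪ {T} = {G,T} (union, +1)
GO@5: {A} ∪ {C} = {A,C} (union, +1)
GOU@5: {A,C} ∪ {T} = {A,C,T} (union, +1)
CEGOUW@5: {G,T} ∩ {A,C,T} = {T} (intersection, +0)
CEGLOUW@5: {T} ∪ {C} = {C,T} (union, +1)
per-site changes: [3, 3, 4, 3, 3, 4]; total = 20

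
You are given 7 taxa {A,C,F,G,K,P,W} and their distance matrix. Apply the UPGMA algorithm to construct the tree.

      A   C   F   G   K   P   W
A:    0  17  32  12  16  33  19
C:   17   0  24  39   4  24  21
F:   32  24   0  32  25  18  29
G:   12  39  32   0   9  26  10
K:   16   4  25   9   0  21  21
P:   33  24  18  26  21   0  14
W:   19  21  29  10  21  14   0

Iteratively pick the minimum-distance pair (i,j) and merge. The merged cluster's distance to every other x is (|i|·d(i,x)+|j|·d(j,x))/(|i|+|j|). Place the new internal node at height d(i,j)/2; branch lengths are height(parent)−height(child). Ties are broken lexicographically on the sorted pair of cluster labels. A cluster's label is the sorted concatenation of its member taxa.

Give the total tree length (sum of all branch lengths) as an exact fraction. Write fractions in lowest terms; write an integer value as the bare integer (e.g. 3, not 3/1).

1. join C+K (d=4) ⇒ CK; edges |C|=2, |K|=2
  updated: d(A,CK)=33/2, d(CK,F)=49/2, d(CK,G)=24, d(CK,P)=45/2, d(CK,W)=21
2. join G+W (d=10) ⇒ GW; edges |G|=5, |W|=5
  updated: d(A,GW)=31/2, d(CK,GW)=45/2, d(F,GW)=61/2, d(GW,P)=20
3. join A+GW (d=31/2) ⇒ AGW; edges |A|=31/4, |GW|=11/4
  updated: d(AGW,CK)=41/2, d(AGW,F)=31, d(AGW,P)=73/3
4. join F+P (d=18) ⇒ FP; edges |F|=9, |P|=9
  updated: d(AGW,FP)=83/3, d(CK,FP)=47/2
5. join AGW+CK (d=41/2) ⇒ ACGKW; edges |AGW|=5/2, |CK|=33/4
  updated: d(ACGKW,FP)=26
6. join ACGKW+FP (d=26) ⇒ ACFGKPW; edges |ACGKW|=11/4, |FP|=4
final tree: (((A:31/4,(G:5,W:5):11/4):5/2,(C:2,K:2):33/4):11/4,(F:9,P:9):4)
total length: 60

60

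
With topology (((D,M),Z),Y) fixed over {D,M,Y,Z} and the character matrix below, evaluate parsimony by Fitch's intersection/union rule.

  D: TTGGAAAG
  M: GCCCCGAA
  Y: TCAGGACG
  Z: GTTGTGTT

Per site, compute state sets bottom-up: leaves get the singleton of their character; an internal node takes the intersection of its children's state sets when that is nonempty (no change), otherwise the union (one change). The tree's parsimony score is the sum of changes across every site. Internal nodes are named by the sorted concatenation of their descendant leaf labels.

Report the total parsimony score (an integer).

17

site 0, node DM: D={T} ∪ M={G} → {G,T} (+1)
site 0, node DMZ: DM={G,T} ∩ Z={G} → {G} (+0)
site 0, node DMYZ: DMZ={G} ∪ Y={T} → {G,T} (+1)
site 1, node DM: D={T} ∪ M={C} → {C,T} (+1)
site 1, node DMZ: DM={C,T} ∩ Z={T} → {T} (+0)
site 1, node DMYZ: DMZ={T} ∪ Y={C} → {C,T} (+1)
site 2, node DM: D={G} ∪ M={C} → {C,G} (+1)
site 2, node DMZ: DM={C,G} ∪ Z={T} → {C,G,T} (+1)
site 2, node DMYZ: DMZ={C,G,T} ∪ Y={A} → {A,C,G,T} (+1)
site 3, node DM: D={G} ∪ M={C} → {C,G} (+1)
site 3, node DMZ: DM={C,G} ∩ Z={G} → {G} (+0)
site 3, node DMYZ: DMZ={G} ∩ Y={G} → {G} (+0)
site 4, node DM: D={A} ∪ M={C} → {A,C} (+1)
site 4, node DMZ: DM={A,C} ∪ Z={T} → {A,C,T} (+1)
site 4, node DMYZ: DMZ={A,C,T} ∪ Y={G} → {A,C,G,T} (+1)
site 5, node DM: D={A} ∪ M={G} → {A,G} (+1)
site 5, node DMZ: DM={A,G} ∩ Z={G} → {G} (+0)
site 5, node DMYZ: DMZ={G} ∪ Y={A} → {A,G} (+1)
site 6, node DM: D={A} ∩ M={A} → {A} (+0)
site 6, node DMZ: DM={A} ∪ Z={T} → {A,T} (+1)
site 6, node DMYZ: DMZ={A,T} ∪ Y={C} → {A,C,T} (+1)
site 7, node DM: D={G} ∪ M={A} → {A,G} (+1)
site 7, node DMZ: DM={A,G} ∪ Z={T} → {A,G,T} (+1)
site 7, node DMYZ: DMZ={A,G,T} ∩ Y={G} → {G} (+0)
per-site changes: [2, 2, 3, 1, 3, 2, 2, 2]; total = 17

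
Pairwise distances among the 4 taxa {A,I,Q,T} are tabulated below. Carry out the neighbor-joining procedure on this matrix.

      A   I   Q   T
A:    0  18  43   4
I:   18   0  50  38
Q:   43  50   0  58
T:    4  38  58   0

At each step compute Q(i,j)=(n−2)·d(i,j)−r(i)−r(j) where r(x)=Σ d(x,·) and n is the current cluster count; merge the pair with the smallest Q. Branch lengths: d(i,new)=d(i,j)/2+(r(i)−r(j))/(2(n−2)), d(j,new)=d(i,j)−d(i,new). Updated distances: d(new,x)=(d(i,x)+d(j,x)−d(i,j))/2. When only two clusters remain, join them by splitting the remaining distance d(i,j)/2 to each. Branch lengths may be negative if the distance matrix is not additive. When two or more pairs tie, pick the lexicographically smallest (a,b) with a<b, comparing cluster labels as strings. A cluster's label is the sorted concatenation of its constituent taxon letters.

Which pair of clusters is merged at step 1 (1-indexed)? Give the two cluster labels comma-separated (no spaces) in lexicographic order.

step 1: merge (A,T) at d=4, Q=-157; branch lengths A→-27/4, T→43/4; new cluster AT
  updated: d(AT,I)=26, d(AT,Q)=97/2
step 2: merge (AT,I) at d=26, Q=-249/2; branch lengths AT→49/4, I→55/4; new cluster AIT
  updated: d(AIT,Q)=145/4
step 3: merge (AIT,Q) at d=145/4; branch lengths AIT→145/8, Q→145/8; new cluster AIQT
final tree: (((A:-27/4,T:43/4):49/4,I:55/4):145/8,Q:145/8)
total length: 265/4

A,T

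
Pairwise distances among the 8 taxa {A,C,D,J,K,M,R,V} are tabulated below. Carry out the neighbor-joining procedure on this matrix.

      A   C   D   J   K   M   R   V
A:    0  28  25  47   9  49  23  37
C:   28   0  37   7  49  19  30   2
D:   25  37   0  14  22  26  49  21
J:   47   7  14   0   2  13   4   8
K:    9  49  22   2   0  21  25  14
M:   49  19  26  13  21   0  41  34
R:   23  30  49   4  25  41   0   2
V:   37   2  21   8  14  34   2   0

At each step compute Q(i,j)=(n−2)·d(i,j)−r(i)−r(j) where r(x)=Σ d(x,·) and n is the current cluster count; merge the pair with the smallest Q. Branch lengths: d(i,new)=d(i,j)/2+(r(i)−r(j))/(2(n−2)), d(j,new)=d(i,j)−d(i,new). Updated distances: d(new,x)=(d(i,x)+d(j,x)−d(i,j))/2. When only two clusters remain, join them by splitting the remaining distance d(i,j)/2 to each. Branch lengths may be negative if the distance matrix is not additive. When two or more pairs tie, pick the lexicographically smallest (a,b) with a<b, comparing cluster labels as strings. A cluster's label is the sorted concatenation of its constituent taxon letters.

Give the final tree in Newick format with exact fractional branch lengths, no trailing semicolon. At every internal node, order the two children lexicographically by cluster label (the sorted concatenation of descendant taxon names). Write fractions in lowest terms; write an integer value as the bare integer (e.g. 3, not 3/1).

iteration 1: select A,K (d=9, Q=-306); attach at lengths (65/6, -11/6); label the merged cluster AK
  updated: d(AK,C)=34, d(AK,D)=19, d(AK,J)=20, d(AK,M)=61/2, d(AK,R)=39/2, d(AK,V)=21
iteration 2: select R,V (d=2, Q=-447/2); attach at lengths (27/4, -19/4); label the merged cluster RV
  updated: d(AK,RV)=77/4, d(C,RV)=15, d(D,RV)=34, d(J,RV)=5, d(M,RV)=73/2
iteration 3: select AK,D (d=19, Q=-707/4); attach at lengths (275/32, 333/32); label the merged cluster ADK
  updated: d(ADK,C)=26, d(ADK,J)=15/2, d(ADK,M)=75/4, d(ADK,RV)=137/8
iteration 4: select ADK,M (d=75/4, Q=-803/8); attach at lengths (307/48, 593/48); label the merged cluster ADKM
  updated: d(ADKM,C)=105/8, d(ADKM,J)=7/8, d(ADKM,RV)=279/16
iteration 5: select ADKM,J (d=7/8, Q=-681/16); attach at lengths (325/64, -269/64); label the merged cluster ADJKM
  updated: d(ADJKM,C)=77/8, d(ADJKM,RV)=345/32
iteration 6: select ADJKM,C (d=77/8, Q=-1133/32); attach at lengths (173/64, 443/64); label the merged cluster ACDJKM
  updated: d(ACDJKM,RV)=517/64
iteration 7: select ACDJKM,RV (d=517/64); attach at lengths (517/128, 517/128); label the merged cluster ACDJKMRV
final tree: ((((((A:65/6,K:-11/6):275/32,D:333/32):307/48,M:593/48):325/64,J:-269/64):173/64,C:443/64):517/128,(R:27/4,V:-19/4):517/128)
total length: 4309/64

((((((A:65/6,K:-11/6):275/32,D:333/32):307/48,M:593/48):325/64,J:-269/64):173/64,C:443/64):517/128,(R:27/4,V:-19/4):517/128)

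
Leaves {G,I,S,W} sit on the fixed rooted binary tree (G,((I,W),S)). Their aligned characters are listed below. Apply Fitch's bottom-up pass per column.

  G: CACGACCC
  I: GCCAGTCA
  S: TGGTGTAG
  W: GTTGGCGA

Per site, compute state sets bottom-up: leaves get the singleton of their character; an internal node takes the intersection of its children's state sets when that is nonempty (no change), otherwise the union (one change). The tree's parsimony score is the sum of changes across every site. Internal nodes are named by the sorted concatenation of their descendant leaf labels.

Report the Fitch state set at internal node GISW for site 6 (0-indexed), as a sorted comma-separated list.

site 0, node IW: I={G} ∩ W={G} → {G} (+0)
site 0, node ISW: IW={G} ∪ S={T} → {G,T} (+1)
site 0, node GISW: G={C} ∪ ISW={G,T} → {C,G,T} (+1)
site 1, node IW: I={C} ∪ W={T} → {C,T} (+1)
site 1, node ISW: IW={C,T} ∪ S={G} → {C,G,T} (+1)
site 1, node GISW: G={A} ∪ ISW={C,G,T} → {A,C,G,T} (+1)
site 2, node IW: I={C} ∪ W={T} → {C,T} (+1)
site 2, node ISW: IW={C,T} ∪ S={G} → {C,G,T} (+1)
site 2, node GISW: G={C} ∩ ISW={C,G,T} → {C} (+0)
site 3, node IW: I={A} ∪ W={G} → {A,G} (+1)
site 3, node ISW: IW={A,G} ∪ S={T} → {A,G,T} (+1)
site 3, node GISW: G={G} ∩ ISW={A,G,T} → {G} (+0)
site 4, node IW: I={G} ∩ W={G} → {G} (+0)
site 4, node ISW: IW={G} ∩ S={G} → {G} (+0)
site 4, node GISW: G={A} ∪ ISW={G} → {A,G} (+1)
site 5, node IW: I={T} ∪ W={C} → {C,T} (+1)
site 5, node ISW: IW={C,T} ∩ S={T} → {T} (+0)
site 5, node GISW: G={C} ∪ ISW={T} → {C,T} (+1)
site 6, node IW: I={C} ∪ W={G} → {C,G} (+1)
site 6, node ISW: IW={C,G} ∪ S={A} → {A,C,G} (+1)
site 6, node GISW: G={C} ∩ ISW={A,C,G} → {C} (+0)
site 7, node IW: I={A} ∩ W={A} → {A} (+0)
site 7, node ISW: IW={A} ∪ S={G} → {A,G} (+1)
site 7, node GISW: G={C} ∪ ISW={A,G} → {A,C,G} (+1)
per-site changes: [2, 3, 2, 2, 1, 2, 2, 2]; total = 16

C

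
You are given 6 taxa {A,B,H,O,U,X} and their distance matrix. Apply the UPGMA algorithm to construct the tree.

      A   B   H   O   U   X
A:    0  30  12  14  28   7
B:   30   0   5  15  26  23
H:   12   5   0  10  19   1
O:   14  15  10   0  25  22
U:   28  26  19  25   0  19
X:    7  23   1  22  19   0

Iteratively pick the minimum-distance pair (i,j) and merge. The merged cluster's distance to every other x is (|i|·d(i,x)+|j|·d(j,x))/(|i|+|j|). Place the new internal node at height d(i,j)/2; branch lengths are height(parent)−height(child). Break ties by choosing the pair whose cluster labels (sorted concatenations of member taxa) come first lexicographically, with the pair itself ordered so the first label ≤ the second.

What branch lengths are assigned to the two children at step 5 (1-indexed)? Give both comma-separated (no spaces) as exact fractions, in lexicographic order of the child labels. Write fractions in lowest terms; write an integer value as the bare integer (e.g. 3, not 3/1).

91/30,117/10

step 1: merge (H,X) at d=1; branch lengths H→1/2, X→1/2; new cluster HX
  updated: d(A,HX)=19/2, d(B,HX)=14, d(HX,O)=16, d(HX,U)=19
step 2: merge (A,HX) at d=19/2; branch lengths A→19/4, HX→17/4; new cluster AHX
  updated: d(AHX,B)=58/3, d(AHX,O)=46/3, d(AHX,U)=22
step 3: merge (B,O) at d=15; branch lengths B→15/2, O→15/2; new cluster BO
  updated: d(AHX,BO)=52/3, d(BO,U)=51/2
step 4: merge (AHX,BO) at d=52/3; branch lengths AHX→47/12, BO→7/6; new cluster ABHOX
  updated: d(ABHOX,U)=117/5
step 5: merge (ABHOX,U) at d=117/5; branch lengths ABHOX→91/30, U→117/10; new cluster ABHOUX
final tree: (((A:19/4,(H:1/2,X:1/2):17/4):47/12,(B:15/2,O:15/2):7/6):91/30,U:117/10)
total length: 2689/60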